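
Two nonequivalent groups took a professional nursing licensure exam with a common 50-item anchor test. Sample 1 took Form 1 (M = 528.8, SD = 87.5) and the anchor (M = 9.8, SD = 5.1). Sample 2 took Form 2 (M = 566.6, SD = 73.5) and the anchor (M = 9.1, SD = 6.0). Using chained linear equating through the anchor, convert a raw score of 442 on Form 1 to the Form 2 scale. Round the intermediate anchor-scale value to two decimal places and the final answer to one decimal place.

513.2

Form 1 → anchor (Sample 1): v = (5.1/87.5)(442 − 528.8) + 9.8 = 4.74
anchor → Form 2 (Sample 2): y = (73.5/6.0)(4.74 − 9.1) + 566.6 = 513.2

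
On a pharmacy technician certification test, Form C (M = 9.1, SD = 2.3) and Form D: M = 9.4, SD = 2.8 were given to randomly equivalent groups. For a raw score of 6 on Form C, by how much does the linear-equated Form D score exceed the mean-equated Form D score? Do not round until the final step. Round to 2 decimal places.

Mean-equated: 6 + (9.4 − 9.1) = 6.30
Linear-equated: (2.8/2.3)(6 − 9.1) + 9.4 = 5.626
Difference = 5.626 − 6.30 = -0.67

-0.67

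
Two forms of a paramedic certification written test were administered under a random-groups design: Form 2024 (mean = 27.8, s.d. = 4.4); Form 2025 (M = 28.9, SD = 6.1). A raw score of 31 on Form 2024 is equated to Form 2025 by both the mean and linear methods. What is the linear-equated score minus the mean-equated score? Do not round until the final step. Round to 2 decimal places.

Mean-equated: 31 + (28.9 − 27.8) = 32.10
Linear-equated: (6.1/4.4)(31 − 27.8) + 28.9 = 33.336
Difference = 33.336 − 32.10 = 1.24

1.24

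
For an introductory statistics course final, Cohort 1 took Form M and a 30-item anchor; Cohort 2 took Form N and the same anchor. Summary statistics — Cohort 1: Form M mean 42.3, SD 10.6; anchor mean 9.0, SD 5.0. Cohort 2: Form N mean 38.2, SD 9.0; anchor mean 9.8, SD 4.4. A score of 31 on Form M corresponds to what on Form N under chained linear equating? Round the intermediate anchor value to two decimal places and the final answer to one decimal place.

25.7

Form M → anchor (Cohort 1): v = (5.0/10.6)(31 − 42.3) + 9.0 = 3.67
anchor → Form N (Cohort 2): y = (9.0/4.4)(3.67 − 9.8) + 38.2 = 25.7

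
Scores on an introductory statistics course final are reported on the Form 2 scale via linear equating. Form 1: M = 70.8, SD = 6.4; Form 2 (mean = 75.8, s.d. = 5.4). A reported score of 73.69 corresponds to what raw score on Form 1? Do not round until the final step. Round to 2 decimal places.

68.30

Invert y = (SD_Y/SD_X)(x − M_X) + M_Y:
x = (SD_X/SD_Y)(y − M_Y) + M_X = (6.4/5.4)(73.69 − 75.8) + 70.8
x = 1.185185 × -2.110 + 70.8 = 68.30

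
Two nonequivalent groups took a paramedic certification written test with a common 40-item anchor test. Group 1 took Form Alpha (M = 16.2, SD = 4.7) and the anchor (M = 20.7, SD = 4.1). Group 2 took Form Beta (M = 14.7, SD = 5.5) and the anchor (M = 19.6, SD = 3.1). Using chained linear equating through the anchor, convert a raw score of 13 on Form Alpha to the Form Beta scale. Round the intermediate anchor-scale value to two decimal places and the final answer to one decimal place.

11.7

Form Alpha → anchor (Group 1): v = (4.1/4.7)(13 − 16.2) + 20.7 = 17.91
anchor → Form Beta (Group 2): y = (5.5/3.1)(17.91 − 19.6) + 14.7 = 11.7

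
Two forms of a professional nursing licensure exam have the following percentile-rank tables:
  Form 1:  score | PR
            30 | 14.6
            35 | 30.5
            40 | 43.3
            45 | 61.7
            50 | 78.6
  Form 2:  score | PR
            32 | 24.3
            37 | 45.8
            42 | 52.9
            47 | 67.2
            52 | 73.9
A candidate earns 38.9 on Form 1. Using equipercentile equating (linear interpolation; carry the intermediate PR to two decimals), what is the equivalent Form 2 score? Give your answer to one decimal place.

35.8

PR of 38.9 on Form 1: 30.5 + (38.9 − 35)/(40 − 35) × (43.3 − 30.5) = 40.48
On Form 2, PR 40.48 falls between score 32 (PR 24.3) and 37 (PR 45.8).
Interpolate: 32 + (40.48 − 24.3)/(45.8 − 24.3) × (37 − 32) = 35.8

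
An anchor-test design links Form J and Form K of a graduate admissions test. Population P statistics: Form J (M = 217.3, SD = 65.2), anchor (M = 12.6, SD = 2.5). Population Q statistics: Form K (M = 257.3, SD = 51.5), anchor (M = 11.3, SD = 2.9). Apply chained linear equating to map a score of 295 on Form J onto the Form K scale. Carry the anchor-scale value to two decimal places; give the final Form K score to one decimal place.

333.3

Form J → anchor (Population P): v = (2.5/65.2)(295 − 217.3) + 12.6 = 15.58
anchor → Form K (Population Q): y = (51.5/2.9)(15.58 − 11.3) + 257.3 = 333.3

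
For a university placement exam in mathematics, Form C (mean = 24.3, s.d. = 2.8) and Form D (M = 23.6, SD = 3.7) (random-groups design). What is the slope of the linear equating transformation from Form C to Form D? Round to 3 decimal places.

A = SD_Y / SD_X = 3.7 / 2.8 = 1.321

1.321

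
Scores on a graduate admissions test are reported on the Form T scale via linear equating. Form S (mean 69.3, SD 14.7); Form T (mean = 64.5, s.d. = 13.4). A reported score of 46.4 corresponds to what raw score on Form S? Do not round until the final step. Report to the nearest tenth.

49.4

Invert y = (SD_Y/SD_X)(x − M_X) + M_Y:
x = (SD_X/SD_Y)(y − M_Y) + M_X = (14.7/13.4)(46.4 − 64.5) + 69.3
x = 1.097015 × -18.100 + 69.3 = 49.4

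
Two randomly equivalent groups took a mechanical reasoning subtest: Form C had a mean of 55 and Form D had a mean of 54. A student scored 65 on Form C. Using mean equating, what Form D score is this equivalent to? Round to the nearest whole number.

64

Mean equating: y = x + (M_Y − M_X) = 65 + (54 − 55) = 64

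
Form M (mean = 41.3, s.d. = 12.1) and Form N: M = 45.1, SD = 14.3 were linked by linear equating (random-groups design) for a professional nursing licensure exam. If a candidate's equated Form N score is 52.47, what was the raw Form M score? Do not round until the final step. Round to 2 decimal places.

47.54

Invert y = (SD_Y/SD_X)(x − M_X) + M_Y:
x = (SD_X/SD_Y)(y − M_Y) + M_X = (12.1/14.3)(52.47 − 45.1) + 41.3
x = 0.846154 × 7.370 + 41.3 = 47.54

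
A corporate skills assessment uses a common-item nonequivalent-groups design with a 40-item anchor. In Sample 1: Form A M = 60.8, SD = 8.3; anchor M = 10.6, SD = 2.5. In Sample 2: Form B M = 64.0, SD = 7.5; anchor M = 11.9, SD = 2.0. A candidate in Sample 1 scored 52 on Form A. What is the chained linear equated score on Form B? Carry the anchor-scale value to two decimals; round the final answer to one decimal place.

49.2

Form A → anchor (Sample 1): v = (2.5/8.3)(52 − 60.8) + 10.6 = 7.95
anchor → Form B (Sample 2): y = (7.5/2.0)(7.95 − 11.9) + 64.0 = 49.2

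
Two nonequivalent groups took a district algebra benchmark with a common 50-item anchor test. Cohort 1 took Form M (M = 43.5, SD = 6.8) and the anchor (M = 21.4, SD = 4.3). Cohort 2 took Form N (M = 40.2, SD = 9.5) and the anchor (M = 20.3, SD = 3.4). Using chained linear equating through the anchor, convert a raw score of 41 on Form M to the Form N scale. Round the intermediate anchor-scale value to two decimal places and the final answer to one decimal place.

Form M → anchor (Cohort 1): v = (4.3/6.8)(41 − 43.5) + 21.4 = 19.82
anchor → Form N (Cohort 2): y = (9.5/3.4)(19.82 − 20.3) + 40.2 = 38.9

38.9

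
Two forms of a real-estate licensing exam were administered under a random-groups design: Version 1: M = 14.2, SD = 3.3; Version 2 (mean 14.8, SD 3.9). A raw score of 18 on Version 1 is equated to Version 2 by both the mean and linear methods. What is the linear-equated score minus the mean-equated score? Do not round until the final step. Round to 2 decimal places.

0.69

Mean-equated: 18 + (14.8 − 14.2) = 18.60
Linear-equated: (3.9/3.3)(18 − 14.2) + 14.8 = 19.291
Difference = 19.291 − 18.60 = 0.69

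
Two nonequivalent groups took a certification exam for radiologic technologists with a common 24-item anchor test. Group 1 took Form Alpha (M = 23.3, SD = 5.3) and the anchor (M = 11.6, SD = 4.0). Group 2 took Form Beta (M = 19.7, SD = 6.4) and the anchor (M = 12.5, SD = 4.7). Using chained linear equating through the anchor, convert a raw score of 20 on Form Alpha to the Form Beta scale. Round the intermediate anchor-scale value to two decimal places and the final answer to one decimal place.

Form Alpha → anchor (Group 1): v = (4.0/5.3)(20 − 23.3) + 11.6 = 9.11
anchor → Form Beta (Group 2): y = (6.4/4.7)(9.11 − 12.5) + 19.7 = 15.1

15.1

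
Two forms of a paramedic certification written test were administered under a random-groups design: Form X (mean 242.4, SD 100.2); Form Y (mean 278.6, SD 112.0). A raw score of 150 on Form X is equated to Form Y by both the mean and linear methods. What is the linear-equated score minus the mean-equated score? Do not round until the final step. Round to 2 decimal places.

-10.88

Mean-equated: 150 + (278.6 − 242.4) = 186.20
Linear-equated: (112.0/100.2)(150 − 242.4) + 278.6 = 175.319
Difference = 175.319 − 186.20 = -10.88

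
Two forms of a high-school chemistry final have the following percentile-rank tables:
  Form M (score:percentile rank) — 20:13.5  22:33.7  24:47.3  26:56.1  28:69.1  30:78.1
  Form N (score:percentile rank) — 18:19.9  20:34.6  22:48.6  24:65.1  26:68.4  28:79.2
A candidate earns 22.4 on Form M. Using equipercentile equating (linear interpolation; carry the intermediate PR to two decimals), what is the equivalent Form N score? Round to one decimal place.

PR of 22.4 on Form M: 33.7 + (22.4 − 22)/(24 − 22) × (47.3 − 33.7) = 36.42
On Form N, PR 36.42 falls between score 20 (PR 34.6) and 22 (PR 48.6).
Interpolate: 20 + (36.42 − 34.6)/(48.6 − 34.6) × (22 − 20) = 20.3

20.3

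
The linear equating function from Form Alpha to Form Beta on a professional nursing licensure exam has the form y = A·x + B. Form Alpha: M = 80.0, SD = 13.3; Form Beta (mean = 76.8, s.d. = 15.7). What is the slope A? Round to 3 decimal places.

A = SD_Y / SD_X = 15.7 / 13.3 = 1.180

1.180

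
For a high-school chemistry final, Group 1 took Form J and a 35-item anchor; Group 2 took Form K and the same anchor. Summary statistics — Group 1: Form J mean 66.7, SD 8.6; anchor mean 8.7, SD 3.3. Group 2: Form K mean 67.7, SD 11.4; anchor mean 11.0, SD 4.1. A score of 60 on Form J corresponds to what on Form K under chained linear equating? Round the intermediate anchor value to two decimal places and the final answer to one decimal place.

54.2

Form J → anchor (Group 1): v = (3.3/8.6)(60 − 66.7) + 8.7 = 6.13
anchor → Form K (Group 2): y = (11.4/4.1)(6.13 − 11.0) + 67.7 = 54.2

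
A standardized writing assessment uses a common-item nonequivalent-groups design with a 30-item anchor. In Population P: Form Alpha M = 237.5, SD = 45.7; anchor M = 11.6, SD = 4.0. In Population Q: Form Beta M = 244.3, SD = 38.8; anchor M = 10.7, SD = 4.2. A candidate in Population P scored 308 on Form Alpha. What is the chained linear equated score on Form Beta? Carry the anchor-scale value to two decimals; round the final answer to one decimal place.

309.6

Form Alpha → anchor (Population P): v = (4.0/45.7)(308 − 237.5) + 11.6 = 17.77
anchor → Form Beta (Population Q): y = (38.8/4.2)(17.77 − 10.7) + 244.3 = 309.6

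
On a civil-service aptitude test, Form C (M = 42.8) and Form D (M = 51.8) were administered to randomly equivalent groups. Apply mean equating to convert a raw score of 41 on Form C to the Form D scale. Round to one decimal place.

Mean equating: y = x + (M_Y − M_X) = 41 + (51.8 − 42.8) = 50.0

50.0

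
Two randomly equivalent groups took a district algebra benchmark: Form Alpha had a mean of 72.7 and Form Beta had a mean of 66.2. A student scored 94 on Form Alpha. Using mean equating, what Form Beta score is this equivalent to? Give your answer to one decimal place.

87.5

Mean equating: y = x + (M_Y − M_X) = 94 + (66.2 − 72.7) = 87.5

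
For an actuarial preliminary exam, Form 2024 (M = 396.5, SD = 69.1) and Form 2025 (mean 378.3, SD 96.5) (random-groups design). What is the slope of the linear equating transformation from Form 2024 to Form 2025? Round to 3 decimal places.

1.397

A = SD_Y / SD_X = 96.5 / 69.1 = 1.397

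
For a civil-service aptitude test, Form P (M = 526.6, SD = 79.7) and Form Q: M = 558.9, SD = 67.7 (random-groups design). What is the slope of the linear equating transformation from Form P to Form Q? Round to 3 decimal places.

A = SD_Y / SD_X = 67.7 / 79.7 = 0.849

0.849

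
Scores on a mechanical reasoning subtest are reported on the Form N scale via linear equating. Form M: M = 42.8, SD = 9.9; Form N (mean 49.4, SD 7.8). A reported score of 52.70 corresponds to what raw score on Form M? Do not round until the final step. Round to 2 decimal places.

Invert y = (SD_Y/SD_X)(x − M_X) + M_Y:
x = (SD_X/SD_Y)(y − M_Y) + M_X = (9.9/7.8)(52.70 − 49.4) + 42.8
x = 1.269231 × 3.300 + 42.8 = 46.99

46.99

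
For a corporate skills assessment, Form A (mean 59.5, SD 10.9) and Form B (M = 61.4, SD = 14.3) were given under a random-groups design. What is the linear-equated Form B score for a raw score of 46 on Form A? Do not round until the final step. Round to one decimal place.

Linear equating: y = (SD_Y/SD_X)(x − M_X) + M_Y
y = (14.3/10.9)(46 − 59.5) + 61.4
y = 1.311927 × -13.5 + 61.4 = -17.7110 + 61.4 = 43.7

43.7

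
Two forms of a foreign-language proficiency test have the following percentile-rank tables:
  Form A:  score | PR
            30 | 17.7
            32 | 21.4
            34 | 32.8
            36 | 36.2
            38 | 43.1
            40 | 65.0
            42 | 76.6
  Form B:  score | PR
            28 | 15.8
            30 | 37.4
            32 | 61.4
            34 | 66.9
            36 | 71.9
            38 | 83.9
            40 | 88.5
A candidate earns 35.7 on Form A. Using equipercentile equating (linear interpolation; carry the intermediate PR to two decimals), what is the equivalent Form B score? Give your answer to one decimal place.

29.8

PR of 35.7 on Form A: 32.8 + (35.7 − 34)/(36 − 34) × (36.2 − 32.8) = 35.69
On Form B, PR 35.69 falls between score 28 (PR 15.8) and 30 (PR 37.4).
Interpolate: 28 + (35.69 − 15.8)/(37.4 − 15.8) × (30 − 28) = 29.8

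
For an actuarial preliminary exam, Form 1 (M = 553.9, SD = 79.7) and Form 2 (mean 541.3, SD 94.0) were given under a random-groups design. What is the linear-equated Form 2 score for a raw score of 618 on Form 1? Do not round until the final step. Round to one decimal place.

Linear equating: y = (SD_Y/SD_X)(x − M_X) + M_Y
y = (94.0/79.7)(618 − 553.9) + 541.3
y = 1.179423 × 64.1 + 541.3 = 75.6010 + 541.3 = 616.9

616.9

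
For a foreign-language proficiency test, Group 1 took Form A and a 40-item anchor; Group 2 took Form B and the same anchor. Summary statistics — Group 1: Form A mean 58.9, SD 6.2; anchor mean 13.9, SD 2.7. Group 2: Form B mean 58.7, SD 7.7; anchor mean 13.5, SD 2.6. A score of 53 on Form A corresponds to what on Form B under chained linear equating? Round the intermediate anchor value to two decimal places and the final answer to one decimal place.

52.3

Form A → anchor (Group 1): v = (2.7/6.2)(53 − 58.9) + 13.9 = 11.33
anchor → Form B (Group 2): y = (7.7/2.6)(11.33 − 13.5) + 58.7 = 52.3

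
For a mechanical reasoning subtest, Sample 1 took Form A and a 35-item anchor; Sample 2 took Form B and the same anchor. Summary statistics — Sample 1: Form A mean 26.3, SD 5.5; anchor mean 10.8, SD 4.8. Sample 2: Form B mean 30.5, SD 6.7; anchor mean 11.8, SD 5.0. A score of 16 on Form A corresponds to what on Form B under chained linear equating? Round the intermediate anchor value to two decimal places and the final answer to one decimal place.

Form A → anchor (Sample 1): v = (4.8/5.5)(16 − 26.3) + 10.8 = 1.81
anchor → Form B (Sample 2): y = (6.7/5.0)(1.81 − 11.8) + 30.5 = 17.1

17.1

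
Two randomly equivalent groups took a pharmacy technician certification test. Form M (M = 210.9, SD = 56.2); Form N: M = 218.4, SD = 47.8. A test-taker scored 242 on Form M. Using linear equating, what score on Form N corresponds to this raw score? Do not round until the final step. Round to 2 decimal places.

Linear equating: y = (SD_Y/SD_X)(x − M_X) + M_Y
y = (47.8/56.2)(242 − 210.9) + 218.4
y = 0.850534 × 31.1 + 218.4 = 26.4516 + 218.4 = 244.85

244.85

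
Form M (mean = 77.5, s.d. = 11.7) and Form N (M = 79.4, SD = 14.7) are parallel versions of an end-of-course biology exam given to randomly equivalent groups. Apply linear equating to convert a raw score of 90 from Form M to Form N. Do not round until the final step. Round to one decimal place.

95.1

Linear equating: y = (SD_Y/SD_X)(x − M_X) + M_Y
y = (14.7/11.7)(90 − 77.5) + 79.4
y = 1.256410 × 12.5 + 79.4 = 15.7051 + 79.4 = 95.1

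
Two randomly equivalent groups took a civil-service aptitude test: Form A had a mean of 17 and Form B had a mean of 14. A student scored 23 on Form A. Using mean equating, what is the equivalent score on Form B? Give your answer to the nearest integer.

Mean equating: y = x + (M_Y − M_X) = 23 + (14 − 17) = 20

20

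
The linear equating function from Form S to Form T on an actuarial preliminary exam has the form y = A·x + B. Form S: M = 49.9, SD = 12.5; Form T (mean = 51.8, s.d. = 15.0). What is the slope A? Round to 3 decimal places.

A = SD_Y / SD_X = 15.0 / 12.5 = 1.200

1.200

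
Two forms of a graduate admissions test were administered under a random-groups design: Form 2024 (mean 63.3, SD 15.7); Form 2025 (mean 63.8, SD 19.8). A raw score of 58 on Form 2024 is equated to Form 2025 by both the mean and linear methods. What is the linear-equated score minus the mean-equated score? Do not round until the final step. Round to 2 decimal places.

Mean-equated: 58 + (63.8 − 63.3) = 58.50
Linear-equated: (19.8/15.7)(58 − 63.3) + 63.8 = 57.116
Difference = 57.116 − 58.50 = -1.38

-1.38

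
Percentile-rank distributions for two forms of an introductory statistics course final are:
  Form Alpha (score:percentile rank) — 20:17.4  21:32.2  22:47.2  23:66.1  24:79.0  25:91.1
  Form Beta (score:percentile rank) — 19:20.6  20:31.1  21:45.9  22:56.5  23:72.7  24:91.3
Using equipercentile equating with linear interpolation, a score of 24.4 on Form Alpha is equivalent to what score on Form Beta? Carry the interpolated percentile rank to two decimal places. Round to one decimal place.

PR of 24.4 on Form Alpha: 79.0 + (24.4 − 24)/(25 − 24) × (91.1 − 79.0) = 83.84
On Form Beta, PR 83.84 falls between score 23 (PR 72.7) and 24 (PR 91.3).
Interpolate: 23 + (83.84 − 72.7)/(91.3 − 72.7) × (24 − 23) = 23.6

23.6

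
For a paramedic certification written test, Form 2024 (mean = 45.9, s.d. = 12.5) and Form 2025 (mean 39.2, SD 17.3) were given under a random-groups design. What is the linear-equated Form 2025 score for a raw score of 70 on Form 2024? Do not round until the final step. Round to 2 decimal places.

72.55

Linear equating: y = (SD_Y/SD_X)(x − M_X) + M_Y
y = (17.3/12.5)(70 − 45.9) + 39.2
y = 1.384000 × 24.1 + 39.2 = 33.3544 + 39.2 = 72.55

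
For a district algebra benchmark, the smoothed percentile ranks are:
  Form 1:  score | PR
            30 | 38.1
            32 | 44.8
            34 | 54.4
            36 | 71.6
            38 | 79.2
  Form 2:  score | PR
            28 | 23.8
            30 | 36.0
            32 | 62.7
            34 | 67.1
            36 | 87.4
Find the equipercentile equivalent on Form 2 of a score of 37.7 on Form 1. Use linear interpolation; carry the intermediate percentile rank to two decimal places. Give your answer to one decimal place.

PR of 37.7 on Form 1: 71.6 + (37.7 − 36)/(38 − 36) × (79.2 − 71.6) = 78.06
On Form 2, PR 78.06 falls between score 34 (PR 67.1) and 36 (PR 87.4).
Interpolate: 34 + (78.06 − 67.1)/(87.4 − 67.1) × (36 − 34) = 35.1

35.1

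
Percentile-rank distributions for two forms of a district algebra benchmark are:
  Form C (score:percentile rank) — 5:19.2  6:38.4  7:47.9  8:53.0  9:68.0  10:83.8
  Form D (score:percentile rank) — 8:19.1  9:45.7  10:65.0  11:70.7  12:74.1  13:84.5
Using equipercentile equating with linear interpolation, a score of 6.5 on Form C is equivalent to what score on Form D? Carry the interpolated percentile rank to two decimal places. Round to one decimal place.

8.9

PR of 6.5 on Form C: 38.4 + (6.5 − 6)/(7 − 6) × (47.9 − 38.4) = 43.15
On Form D, PR 43.15 falls between score 8 (PR 19.1) and 9 (PR 45.7).
Interpolate: 8 + (43.15 − 19.1)/(45.7 − 19.1) × (9 − 8) = 8.9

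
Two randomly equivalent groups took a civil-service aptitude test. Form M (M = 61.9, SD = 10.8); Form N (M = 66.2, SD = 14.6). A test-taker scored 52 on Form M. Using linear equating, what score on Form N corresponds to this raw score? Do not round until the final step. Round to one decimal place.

52.8

Linear equating: y = (SD_Y/SD_X)(x − M_X) + M_Y
y = (14.6/10.8)(52 − 61.9) + 66.2
y = 1.351852 × -9.9 + 66.2 = -13.3833 + 66.2 = 52.8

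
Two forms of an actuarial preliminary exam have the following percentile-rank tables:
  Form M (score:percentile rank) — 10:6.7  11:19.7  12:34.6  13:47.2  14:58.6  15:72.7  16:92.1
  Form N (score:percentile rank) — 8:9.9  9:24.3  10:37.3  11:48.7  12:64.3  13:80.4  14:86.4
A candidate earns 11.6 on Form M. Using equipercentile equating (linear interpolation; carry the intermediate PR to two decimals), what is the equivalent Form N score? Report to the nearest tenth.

PR of 11.6 on Form M: 19.7 + (11.6 − 11)/(12 − 11) × (34.6 − 19.7) = 28.64
On Form N, PR 28.64 falls between score 9 (PR 24.3) and 10 (PR 37.3).
Interpolate: 9 + (28.64 − 24.3)/(37.3 − 24.3) × (10 − 9) = 9.3

9.3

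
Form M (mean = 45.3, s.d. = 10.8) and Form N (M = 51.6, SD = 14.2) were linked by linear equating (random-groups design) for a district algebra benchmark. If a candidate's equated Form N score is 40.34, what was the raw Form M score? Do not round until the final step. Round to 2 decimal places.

Invert y = (SD_Y/SD_X)(x − M_X) + M_Y:
x = (SD_X/SD_Y)(y − M_Y) + M_X = (10.8/14.2)(40.34 − 51.6) + 45.3
x = 0.760563 × -11.260 + 45.3 = 36.74

36.74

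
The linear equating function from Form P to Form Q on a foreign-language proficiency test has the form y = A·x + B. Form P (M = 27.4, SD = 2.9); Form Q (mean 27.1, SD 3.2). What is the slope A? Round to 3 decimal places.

A = SD_Y / SD_X = 3.2 / 2.9 = 1.103

1.103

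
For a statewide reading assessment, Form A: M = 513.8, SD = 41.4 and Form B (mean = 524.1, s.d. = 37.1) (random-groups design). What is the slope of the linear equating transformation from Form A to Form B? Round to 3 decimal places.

A = SD_Y / SD_X = 37.1 / 41.4 = 0.896

0.896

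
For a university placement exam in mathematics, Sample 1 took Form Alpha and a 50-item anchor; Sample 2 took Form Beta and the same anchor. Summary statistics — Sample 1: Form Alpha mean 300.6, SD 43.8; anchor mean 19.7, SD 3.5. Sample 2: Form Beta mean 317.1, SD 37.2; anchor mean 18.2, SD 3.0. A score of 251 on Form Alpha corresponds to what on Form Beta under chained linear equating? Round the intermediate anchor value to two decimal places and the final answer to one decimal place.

Form Alpha → anchor (Sample 1): v = (3.5/43.8)(251 − 300.6) + 19.7 = 15.74
anchor → Form Beta (Sample 2): y = (37.2/3.0)(15.74 − 18.2) + 317.1 = 286.6

286.6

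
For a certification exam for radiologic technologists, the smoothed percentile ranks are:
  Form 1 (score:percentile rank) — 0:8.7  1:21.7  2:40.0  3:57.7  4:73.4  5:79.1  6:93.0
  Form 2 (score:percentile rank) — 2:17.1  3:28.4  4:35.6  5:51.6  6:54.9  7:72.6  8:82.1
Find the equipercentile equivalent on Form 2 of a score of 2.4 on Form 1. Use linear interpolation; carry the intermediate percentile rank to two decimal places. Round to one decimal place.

4.7

PR of 2.4 on Form 1: 40.0 + (2.4 − 2)/(3 − 2) × (57.7 − 40.0) = 47.08
On Form 2, PR 47.08 falls between score 4 (PR 35.6) and 5 (PR 51.6).
Interpolate: 4 + (47.08 − 35.6)/(51.6 − 35.6) × (5 − 4) = 4.7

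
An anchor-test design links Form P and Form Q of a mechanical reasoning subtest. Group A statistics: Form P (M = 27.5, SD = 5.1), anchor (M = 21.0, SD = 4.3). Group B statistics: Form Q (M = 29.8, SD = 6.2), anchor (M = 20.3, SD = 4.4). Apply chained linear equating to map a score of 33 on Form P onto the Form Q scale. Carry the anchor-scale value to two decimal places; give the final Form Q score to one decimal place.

37.3

Form P → anchor (Group A): v = (4.3/5.1)(33 − 27.5) + 21.0 = 25.64
anchor → Form Q (Group B): y = (6.2/4.4)(25.64 − 20.3) + 29.8 = 37.3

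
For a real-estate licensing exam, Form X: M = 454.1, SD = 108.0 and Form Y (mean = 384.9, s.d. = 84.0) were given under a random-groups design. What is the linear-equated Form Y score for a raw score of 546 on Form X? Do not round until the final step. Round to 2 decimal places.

Linear equating: y = (SD_Y/SD_X)(x − M_X) + M_Y
y = (84.0/108.0)(546 − 454.1) + 384.9
y = 0.777778 × 91.9 + 384.9 = 71.4778 + 384.9 = 456.38

456.38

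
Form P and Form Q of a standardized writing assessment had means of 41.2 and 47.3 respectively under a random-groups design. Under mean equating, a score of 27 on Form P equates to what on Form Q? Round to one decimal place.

33.1

Mean equating: y = x + (M_Y − M_X) = 27 + (47.3 − 41.2) = 33.1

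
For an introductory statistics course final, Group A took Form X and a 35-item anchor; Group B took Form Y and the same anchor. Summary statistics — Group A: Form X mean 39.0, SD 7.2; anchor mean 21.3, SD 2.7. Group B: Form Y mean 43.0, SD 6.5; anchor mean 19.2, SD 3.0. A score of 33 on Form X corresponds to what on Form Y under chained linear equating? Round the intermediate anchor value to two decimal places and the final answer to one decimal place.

42.7

Form X → anchor (Group A): v = (2.7/7.2)(33 − 39.0) + 21.3 = 19.05
anchor → Form Y (Group B): y = (6.5/3.0)(19.05 − 19.2) + 43.0 = 42.7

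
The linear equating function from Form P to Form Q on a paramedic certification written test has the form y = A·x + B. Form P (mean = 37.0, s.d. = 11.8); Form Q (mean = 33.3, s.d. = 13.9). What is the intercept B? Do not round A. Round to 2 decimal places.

-10.28

A = SD_Y / SD_X = 13.9 / 11.8 = 1.177966
B = M_Y − A·M_X = 33.3 − 1.177966 × 37.0 = -10.28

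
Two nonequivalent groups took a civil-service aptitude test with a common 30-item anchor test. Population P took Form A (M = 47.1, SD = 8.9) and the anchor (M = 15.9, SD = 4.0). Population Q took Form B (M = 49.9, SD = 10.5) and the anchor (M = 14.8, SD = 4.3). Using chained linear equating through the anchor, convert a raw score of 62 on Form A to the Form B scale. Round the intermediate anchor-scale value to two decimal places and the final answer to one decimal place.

Form A → anchor (Population P): v = (4.0/8.9)(62 − 47.1) + 15.9 = 22.60
anchor → Form B (Population Q): y = (10.5/4.3)(22.60 − 14.8) + 49.9 = 68.9

68.9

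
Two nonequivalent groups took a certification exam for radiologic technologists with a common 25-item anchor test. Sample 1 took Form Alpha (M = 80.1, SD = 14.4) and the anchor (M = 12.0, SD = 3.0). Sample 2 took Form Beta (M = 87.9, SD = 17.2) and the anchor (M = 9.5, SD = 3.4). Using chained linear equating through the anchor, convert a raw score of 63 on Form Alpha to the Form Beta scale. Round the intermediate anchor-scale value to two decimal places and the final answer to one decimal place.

Form Alpha → anchor (Sample 1): v = (3.0/14.4)(63 − 80.1) + 12.0 = 8.44
anchor → Form Beta (Sample 2): y = (17.2/3.4)(8.44 − 9.5) + 87.9 = 82.5

82.5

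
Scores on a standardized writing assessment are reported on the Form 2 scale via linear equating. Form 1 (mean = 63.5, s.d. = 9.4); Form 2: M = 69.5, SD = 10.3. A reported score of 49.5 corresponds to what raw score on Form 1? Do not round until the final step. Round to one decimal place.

Invert y = (SD_Y/SD_X)(x − M_X) + M_Y:
x = (SD_X/SD_Y)(y − M_Y) + M_X = (9.4/10.3)(49.5 − 69.5) + 63.5
x = 0.912621 × -20.000 + 63.5 = 45.2

45.2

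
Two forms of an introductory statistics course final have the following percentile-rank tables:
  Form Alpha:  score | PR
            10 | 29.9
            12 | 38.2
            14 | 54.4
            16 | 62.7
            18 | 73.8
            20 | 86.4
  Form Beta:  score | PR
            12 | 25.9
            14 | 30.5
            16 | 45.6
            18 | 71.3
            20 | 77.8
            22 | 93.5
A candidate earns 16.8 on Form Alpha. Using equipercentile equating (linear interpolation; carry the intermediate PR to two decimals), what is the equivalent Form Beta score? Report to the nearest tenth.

17.7

PR of 16.8 on Form Alpha: 62.7 + (16.8 − 16)/(18 − 16) × (73.8 − 62.7) = 67.14
On Form Beta, PR 67.14 falls between score 16 (PR 45.6) and 18 (PR 71.3).
Interpolate: 16 + (67.14 − 45.6)/(71.3 − 45.6) × (18 − 16) = 17.7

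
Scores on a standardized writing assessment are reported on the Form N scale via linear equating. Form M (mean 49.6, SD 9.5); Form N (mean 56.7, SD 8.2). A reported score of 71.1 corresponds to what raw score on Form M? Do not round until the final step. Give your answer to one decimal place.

Invert y = (SD_Y/SD_X)(x − M_X) + M_Y:
x = (SD_X/SD_Y)(y − M_Y) + M_X = (9.5/8.2)(71.1 − 56.7) + 49.6
x = 1.158537 × 14.400 + 49.6 = 66.3

66.3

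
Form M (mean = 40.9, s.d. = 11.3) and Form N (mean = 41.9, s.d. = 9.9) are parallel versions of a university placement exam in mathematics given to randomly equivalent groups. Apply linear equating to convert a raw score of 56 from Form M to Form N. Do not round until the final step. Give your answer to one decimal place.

Linear equating: y = (SD_Y/SD_X)(x − M_X) + M_Y
y = (9.9/11.3)(56 − 40.9) + 41.9
y = 0.876106 × 15.1 + 41.9 = 13.2292 + 41.9 = 55.1

55.1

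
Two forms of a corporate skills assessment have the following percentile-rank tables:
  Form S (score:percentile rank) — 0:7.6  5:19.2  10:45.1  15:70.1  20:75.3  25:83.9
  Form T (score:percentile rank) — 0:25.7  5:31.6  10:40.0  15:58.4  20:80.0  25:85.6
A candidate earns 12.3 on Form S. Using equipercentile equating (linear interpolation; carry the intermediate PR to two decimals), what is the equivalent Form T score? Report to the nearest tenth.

PR of 12.3 on Form S: 45.1 + (12.3 − 10)/(15 − 10) × (70.1 − 45.1) = 56.60
On Form T, PR 56.60 falls between score 10 (PR 40.0) and 15 (PR 58.4).
Interpolate: 10 + (56.60 − 40.0)/(58.4 − 40.0) × (15 − 10) = 14.5

14.5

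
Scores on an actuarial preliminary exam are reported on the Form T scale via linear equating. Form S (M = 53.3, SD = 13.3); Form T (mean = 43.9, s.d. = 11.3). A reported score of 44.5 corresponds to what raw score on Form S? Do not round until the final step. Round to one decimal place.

Invert y = (SD_Y/SD_X)(x − M_X) + M_Y:
x = (SD_X/SD_Y)(y − M_Y) + M_X = (13.3/11.3)(44.5 − 43.9) + 53.3
x = 1.176991 × 0.600 + 53.3 = 54.0

54.0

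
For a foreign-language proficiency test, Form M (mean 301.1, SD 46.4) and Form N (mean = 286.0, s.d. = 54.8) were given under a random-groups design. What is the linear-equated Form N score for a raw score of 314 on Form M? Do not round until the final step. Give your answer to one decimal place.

301.2

Linear equating: y = (SD_Y/SD_X)(x − M_X) + M_Y
y = (54.8/46.4)(314 − 301.1) + 286.0
y = 1.181034 × 12.9 + 286.0 = 15.2353 + 286.0 = 301.2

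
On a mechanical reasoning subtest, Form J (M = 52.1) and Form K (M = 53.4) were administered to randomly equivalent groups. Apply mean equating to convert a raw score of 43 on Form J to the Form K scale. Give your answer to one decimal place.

44.3

Mean equating: y = x + (M_Y − M_X) = 43 + (53.4 − 52.1) = 44.3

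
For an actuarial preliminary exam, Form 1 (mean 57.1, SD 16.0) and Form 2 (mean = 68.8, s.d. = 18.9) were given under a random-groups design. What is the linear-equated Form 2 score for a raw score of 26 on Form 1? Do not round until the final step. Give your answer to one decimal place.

Linear equating: y = (SD_Y/SD_X)(x − M_X) + M_Y
y = (18.9/16.0)(26 − 57.1) + 68.8
y = 1.181250 × -31.1 + 68.8 = -36.7369 + 68.8 = 32.1

32.1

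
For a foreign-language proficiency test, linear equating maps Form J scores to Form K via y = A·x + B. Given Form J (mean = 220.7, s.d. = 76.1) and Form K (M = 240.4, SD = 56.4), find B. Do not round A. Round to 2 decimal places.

76.83

A = SD_Y / SD_X = 56.4 / 76.1 = 0.741130
B = M_Y − A·M_X = 240.4 − 0.741130 × 220.7 = 76.83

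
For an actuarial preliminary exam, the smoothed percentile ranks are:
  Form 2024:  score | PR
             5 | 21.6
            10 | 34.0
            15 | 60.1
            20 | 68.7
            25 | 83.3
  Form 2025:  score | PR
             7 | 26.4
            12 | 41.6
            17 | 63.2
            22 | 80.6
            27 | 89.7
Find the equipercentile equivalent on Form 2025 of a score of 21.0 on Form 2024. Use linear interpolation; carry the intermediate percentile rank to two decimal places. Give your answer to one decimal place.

19.4

PR of 21.0 on Form 2024: 68.7 + (21.0 − 20)/(25 − 20) × (83.3 − 68.7) = 71.62
On Form 2025, PR 71.62 falls between score 17 (PR 63.2) and 22 (PR 80.6).
Interpolate: 17 + (71.62 − 63.2)/(80.6 − 63.2) × (22 − 17) = 19.4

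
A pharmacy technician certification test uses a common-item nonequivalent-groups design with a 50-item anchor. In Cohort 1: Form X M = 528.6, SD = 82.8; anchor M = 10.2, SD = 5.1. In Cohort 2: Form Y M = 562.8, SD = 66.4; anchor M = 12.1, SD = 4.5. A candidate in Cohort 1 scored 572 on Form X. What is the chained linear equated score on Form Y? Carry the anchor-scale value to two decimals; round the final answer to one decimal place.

574.2

Form X → anchor (Cohort 1): v = (5.1/82.8)(572 − 528.6) + 10.2 = 12.87
anchor → Form Y (Cohort 2): y = (66.4/4.5)(12.87 − 12.1) + 562.8 = 574.2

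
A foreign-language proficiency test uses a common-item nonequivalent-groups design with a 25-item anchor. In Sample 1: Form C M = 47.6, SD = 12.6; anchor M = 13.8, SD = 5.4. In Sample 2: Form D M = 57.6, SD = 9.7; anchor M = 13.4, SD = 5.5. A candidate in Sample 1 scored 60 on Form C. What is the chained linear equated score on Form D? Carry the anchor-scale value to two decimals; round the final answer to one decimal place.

67.7

Form C → anchor (Sample 1): v = (5.4/12.6)(60 − 47.6) + 13.8 = 19.11
anchor → Form D (Sample 2): y = (9.7/5.5)(19.11 − 13.4) + 57.6 = 67.7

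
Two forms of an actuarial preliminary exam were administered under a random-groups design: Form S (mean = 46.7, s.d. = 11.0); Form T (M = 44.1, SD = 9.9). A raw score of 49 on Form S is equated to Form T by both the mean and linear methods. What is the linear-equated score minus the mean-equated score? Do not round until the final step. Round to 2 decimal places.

-0.23

Mean-equated: 49 + (44.1 − 46.7) = 46.40
Linear-equated: (9.9/11.0)(49 − 46.7) + 44.1 = 46.170
Difference = 46.170 − 46.40 = -0.23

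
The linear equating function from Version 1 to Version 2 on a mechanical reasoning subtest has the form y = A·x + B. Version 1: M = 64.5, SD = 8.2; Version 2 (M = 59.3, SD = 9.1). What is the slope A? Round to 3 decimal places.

1.110

A = SD_Y / SD_X = 9.1 / 8.2 = 1.110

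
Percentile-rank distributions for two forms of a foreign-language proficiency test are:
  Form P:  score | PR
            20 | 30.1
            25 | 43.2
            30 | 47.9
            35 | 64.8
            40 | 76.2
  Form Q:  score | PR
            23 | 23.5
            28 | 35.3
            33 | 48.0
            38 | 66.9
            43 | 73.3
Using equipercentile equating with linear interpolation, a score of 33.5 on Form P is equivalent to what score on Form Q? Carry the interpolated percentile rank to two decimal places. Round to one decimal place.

36.1

PR of 33.5 on Form P: 47.9 + (33.5 − 30)/(35 − 30) × (64.8 − 47.9) = 59.73
On Form Q, PR 59.73 falls between score 33 (PR 48.0) and 38 (PR 66.9).
Interpolate: 33 + (59.73 − 48.0)/(66.9 − 48.0) × (38 − 33) = 36.1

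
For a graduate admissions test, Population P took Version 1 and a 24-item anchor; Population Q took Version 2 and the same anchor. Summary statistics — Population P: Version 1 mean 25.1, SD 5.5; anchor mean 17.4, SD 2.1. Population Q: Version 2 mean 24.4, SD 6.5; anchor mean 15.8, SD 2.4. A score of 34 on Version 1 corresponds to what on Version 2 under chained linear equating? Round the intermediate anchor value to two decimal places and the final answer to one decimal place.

37.9

Version 1 → anchor (Population P): v = (2.1/5.5)(34 − 25.1) + 17.4 = 20.80
anchor → Version 2 (Population Q): y = (6.5/2.4)(20.80 − 15.8) + 24.4 = 37.9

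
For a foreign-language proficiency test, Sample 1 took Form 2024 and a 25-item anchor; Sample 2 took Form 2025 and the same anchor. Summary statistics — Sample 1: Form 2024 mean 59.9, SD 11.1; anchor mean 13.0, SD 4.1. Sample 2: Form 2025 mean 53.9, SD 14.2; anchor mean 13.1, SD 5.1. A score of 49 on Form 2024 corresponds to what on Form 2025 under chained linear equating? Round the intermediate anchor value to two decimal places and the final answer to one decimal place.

42.4

Form 2024 → anchor (Sample 1): v = (4.1/11.1)(49 − 59.9) + 13.0 = 8.97
anchor → Form 2025 (Sample 2): y = (14.2/5.1)(8.97 − 13.1) + 53.9 = 42.4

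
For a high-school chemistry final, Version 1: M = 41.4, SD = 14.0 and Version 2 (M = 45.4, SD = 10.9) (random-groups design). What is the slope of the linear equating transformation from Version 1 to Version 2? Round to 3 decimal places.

0.779

A = SD_Y / SD_X = 10.9 / 14.0 = 0.779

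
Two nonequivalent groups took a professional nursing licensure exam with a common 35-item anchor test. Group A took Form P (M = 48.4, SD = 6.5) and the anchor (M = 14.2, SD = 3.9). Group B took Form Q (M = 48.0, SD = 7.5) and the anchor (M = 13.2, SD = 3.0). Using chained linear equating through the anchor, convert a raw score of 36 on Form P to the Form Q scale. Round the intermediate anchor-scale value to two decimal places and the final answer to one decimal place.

31.9

Form P → anchor (Group A): v = (3.9/6.5)(36 − 48.4) + 14.2 = 6.76
anchor → Form Q (Group B): y = (7.5/3.0)(6.76 − 13.2) + 48.0 = 31.9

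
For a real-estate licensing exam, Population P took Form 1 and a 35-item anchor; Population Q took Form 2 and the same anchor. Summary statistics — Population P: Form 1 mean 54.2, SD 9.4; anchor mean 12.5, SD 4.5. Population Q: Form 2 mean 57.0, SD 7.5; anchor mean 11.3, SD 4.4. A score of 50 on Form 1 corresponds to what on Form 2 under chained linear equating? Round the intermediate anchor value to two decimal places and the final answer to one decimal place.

55.6

Form 1 → anchor (Population P): v = (4.5/9.4)(50 − 54.2) + 12.5 = 10.49
anchor → Form 2 (Population Q): y = (7.5/4.4)(10.49 − 11.3) + 57.0 = 55.6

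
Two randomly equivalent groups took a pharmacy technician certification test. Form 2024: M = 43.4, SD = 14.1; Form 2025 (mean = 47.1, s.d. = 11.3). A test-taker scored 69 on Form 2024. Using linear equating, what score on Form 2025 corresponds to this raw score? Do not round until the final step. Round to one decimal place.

Linear equating: y = (SD_Y/SD_X)(x − M_X) + M_Y
y = (11.3/14.1)(69 − 43.4) + 47.1
y = 0.801418 × 25.6 + 47.1 = 20.5163 + 47.1 = 67.6

67.6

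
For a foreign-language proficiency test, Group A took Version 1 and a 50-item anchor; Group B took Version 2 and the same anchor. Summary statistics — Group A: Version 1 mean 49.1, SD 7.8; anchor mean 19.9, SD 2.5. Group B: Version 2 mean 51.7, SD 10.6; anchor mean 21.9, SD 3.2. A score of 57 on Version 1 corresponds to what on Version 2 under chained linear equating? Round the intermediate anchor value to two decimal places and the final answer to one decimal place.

Version 1 → anchor (Group A): v = (2.5/7.8)(57 − 49.1) + 19.9 = 22.43
anchor → Version 2 (Group B): y = (10.6/3.2)(22.43 − 21.9) + 51.7 = 53.5

53.5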